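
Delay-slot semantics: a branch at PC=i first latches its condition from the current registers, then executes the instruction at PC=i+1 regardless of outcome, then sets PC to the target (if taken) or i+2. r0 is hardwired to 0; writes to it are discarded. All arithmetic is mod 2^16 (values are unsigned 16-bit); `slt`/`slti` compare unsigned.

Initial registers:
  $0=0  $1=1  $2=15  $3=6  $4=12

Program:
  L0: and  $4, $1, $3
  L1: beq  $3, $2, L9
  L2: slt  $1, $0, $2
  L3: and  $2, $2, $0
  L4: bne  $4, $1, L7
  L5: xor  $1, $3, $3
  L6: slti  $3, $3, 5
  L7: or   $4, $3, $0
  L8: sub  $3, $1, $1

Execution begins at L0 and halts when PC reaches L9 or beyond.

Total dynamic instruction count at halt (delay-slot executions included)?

[0] and  $4, $1, $3  →  {$0:0, $1:1, $2:15, $3:6, $4:0}
[1] beq  $3, $2, L9  →  {$0:0, $1:1, $2:15, $3:6, $4:0}  ⟨branch fallthrough⟩
[2] slt  $1, $0, $2  →  {$0:0, $1:1, $2:15, $3:6, $4:0}
[3] and  $2, $2, $0  →  {$0:0, $1:1, $2:0, $3:6, $4:0}
[4] bne  $4, $1, L7  →  {$0:0, $1:1, $2:0, $3:6, $4:0}  ⟨branch taken⟩
[5] xor  $1, $3, $3  →  {$0:0, $1:0, $2:0, $3:6, $4:0}
[7] or   $4, $3, $0  →  {$0:0, $1:0, $2:0, $3:6, $4:6}
[8] sub  $3, $1, $1  →  {$0:0, $1:0, $2:0, $3:0, $4:6}

8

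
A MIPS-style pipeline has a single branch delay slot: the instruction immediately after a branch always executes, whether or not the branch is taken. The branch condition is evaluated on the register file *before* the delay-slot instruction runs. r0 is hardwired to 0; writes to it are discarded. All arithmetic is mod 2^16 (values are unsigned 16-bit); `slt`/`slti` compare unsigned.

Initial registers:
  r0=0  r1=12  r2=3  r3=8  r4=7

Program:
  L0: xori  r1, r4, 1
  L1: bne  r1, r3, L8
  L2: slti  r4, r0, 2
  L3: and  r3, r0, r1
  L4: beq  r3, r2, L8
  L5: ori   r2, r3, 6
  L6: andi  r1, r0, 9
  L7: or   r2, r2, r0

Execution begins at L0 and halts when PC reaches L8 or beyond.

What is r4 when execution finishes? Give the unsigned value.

  step pc=0: xori  r1, r4, 1  regs=(0,6,3,8,7)
  step pc=1: bne  r1, r3, L8  cond=T  regs=(0,6,3,8,7)
  step pc=2: slti  r4, r0, 2  regs=(0,6,3,8,1)

1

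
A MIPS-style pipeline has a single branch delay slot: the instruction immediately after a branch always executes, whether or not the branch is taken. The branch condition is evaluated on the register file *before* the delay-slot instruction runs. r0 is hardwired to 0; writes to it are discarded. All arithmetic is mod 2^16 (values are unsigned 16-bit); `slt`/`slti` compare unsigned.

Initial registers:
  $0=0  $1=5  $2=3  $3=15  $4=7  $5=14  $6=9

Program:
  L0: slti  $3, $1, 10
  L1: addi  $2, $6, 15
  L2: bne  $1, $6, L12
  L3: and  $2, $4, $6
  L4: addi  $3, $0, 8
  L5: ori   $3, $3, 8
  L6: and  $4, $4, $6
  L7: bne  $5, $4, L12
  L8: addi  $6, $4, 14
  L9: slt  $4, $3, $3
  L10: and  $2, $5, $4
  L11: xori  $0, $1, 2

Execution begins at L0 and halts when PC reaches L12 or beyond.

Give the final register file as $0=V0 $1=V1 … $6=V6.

$0=0 $1=5 $2=1 $3=1 $4=7 $5=14 $6=9

#0 slti  $3, $1, 10 ; 0/5/3/1/7/14/9
#1 addi  $2, $6, 15 ; 0/5/24/1/7/14/9
#2 bne  $1, $6, L12 ; 0/5/24/1/7/14/9 ; →target
#3 and  $2, $4, $6 ; 0/5/1/1/7/14/9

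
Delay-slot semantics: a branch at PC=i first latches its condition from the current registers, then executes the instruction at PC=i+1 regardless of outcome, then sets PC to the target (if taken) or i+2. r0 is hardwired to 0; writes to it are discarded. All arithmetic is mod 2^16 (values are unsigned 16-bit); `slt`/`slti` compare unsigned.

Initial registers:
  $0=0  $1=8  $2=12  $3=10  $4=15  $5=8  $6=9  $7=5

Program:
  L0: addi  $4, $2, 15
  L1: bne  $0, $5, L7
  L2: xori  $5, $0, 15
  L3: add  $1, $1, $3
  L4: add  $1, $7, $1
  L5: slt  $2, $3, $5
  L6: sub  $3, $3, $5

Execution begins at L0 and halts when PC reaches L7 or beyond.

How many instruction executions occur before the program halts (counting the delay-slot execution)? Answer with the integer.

  step pc=0: addi  $4, $2, 15  regs=(0,8,12,10,27,8,9,5)
  step pc=1: bne  $0, $5, L7  cond=T  regs=(0,8,12,10,27,8,9,5)
  step pc=2: xori  $5, $0, 15  regs=(0,8,12,10,27,15,9,5)

3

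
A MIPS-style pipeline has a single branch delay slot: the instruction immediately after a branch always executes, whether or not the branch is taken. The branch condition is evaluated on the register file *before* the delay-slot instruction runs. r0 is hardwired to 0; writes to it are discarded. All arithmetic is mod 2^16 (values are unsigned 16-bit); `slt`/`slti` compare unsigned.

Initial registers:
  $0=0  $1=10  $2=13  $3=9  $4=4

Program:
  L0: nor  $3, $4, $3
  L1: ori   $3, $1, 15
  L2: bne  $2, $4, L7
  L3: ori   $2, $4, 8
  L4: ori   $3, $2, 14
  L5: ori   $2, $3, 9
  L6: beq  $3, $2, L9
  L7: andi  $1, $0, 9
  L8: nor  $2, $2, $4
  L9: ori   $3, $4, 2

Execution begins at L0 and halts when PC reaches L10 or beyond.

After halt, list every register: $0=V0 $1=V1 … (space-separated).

$0=0 $1=0 $2=65523 $3=6 $4=4

#0 nor  $3, $4, $3 ; 0/10/13/65522/4
#1 ori   $3, $1, 15 ; 0/10/13/15/4
#2 bne  $2, $4, L7 ; 0/10/13/15/4 ; →target
#3 ori   $2, $4, 8 ; 0/10/12/15/4
#7 andi  $1, $0, 9 ; 0/0/12/15/4
#8 nor  $2, $2, $4 ; 0/0/65523/15/4
#9 ori   $3, $4, 2 ; 0/0/65523/6/4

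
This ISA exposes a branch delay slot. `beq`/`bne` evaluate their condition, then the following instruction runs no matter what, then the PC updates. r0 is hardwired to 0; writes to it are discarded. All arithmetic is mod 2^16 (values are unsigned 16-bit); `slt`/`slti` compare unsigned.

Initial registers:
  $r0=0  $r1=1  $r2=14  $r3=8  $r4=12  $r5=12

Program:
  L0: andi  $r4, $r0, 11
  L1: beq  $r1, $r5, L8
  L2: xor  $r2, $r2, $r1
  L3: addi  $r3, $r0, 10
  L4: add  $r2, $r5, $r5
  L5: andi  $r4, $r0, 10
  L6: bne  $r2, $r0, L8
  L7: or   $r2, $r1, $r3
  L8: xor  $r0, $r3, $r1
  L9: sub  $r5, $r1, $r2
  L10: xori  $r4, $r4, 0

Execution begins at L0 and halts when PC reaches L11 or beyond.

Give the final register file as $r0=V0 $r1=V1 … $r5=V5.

$r0=0 $r1=1 $r2=11 $r3=10 $r4=0 $r5=65526

[0] andi  $r4, $r0, 11  →  {$r0:0, $r1:1, $r2:14, $r3:8, $r4:0, $r5:12}
[1] beq  $r1, $r5, L8  →  {$r0:0, $r1:1, $r2:14, $r3:8, $r4:0, $r5:12}  ⟨branch fallthrough⟩
[2] xor  $r2, $r2, $r1  →  {$r0:0, $r1:1, $r2:15, $r3:8, $r4:0, $r5:12}
[3] addi  $r3, $r0, 10  →  {$r0:0, $r1:1, $r2:15, $r3:10, $r4:0, $r5:12}
[4] add  $r2, $r5, $r5  →  {$r0:0, $r1:1, $r2:24, $r3:10, $r4:0, $r5:12}
[5] andi  $r4, $r0, 10  →  {$r0:0, $r1:1, $r2:24, $r3:10, $r4:0, $r5:12}
[6] bne  $r2, $r0, L8  →  {$r0:0, $r1:1, $r2:24, $r3:10, $r4:0, $r5:12}  ⟨branch taken⟩
[7] or   $r2, $r1, $r3  →  {$r0:0, $r1:1, $r2:11, $r3:10, $r4:0, $r5:12}
[8] xor  $r0, $r3, $r1  →  {$r0:0, $r1:1, $r2:11, $r3:10, $r4:0, $r5:12}
[9] sub  $r5, $r1, $r2  →  {$r0:0, $r1:1, $r2:11, $r3:10, $r4:0, $r5:65526}
[10] xori  $r4, $r4, 0  →  {$r0:0, $r1:1, $r2:11, $r3:10, $r4:0, $r5:65526}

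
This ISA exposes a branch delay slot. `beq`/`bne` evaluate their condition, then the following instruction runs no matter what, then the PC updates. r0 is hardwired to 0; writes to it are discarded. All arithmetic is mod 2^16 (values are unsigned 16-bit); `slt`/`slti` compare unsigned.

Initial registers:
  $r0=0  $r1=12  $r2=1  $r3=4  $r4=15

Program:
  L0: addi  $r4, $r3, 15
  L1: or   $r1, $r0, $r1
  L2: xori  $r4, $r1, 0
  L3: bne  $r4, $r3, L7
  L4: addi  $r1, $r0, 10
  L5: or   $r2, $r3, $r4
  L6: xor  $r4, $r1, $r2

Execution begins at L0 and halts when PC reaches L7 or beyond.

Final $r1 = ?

[0] addi  $r4, $r3, 15  →  {$r0:0, $r1:12, $r2:1, $r3:4, $r4:19}
[1] or   $r1, $r0, $r1  →  {$r0:0, $r1:12, $r2:1, $r3:4, $r4:19}
[2] xori  $r4, $r1, 0  →  {$r0:0, $r1:12, $r2:1, $r3:4, $r4:12}
[3] bne  $r4, $r3, L7  →  {$r0:0, $r1:12, $r2:1, $r3:4, $r4:12}  ⟨branch taken⟩
[4] addi  $r1, $r0, 10  →  {$r0:0, $r1:10, $r2:1, $r3:4, $r4:12}

10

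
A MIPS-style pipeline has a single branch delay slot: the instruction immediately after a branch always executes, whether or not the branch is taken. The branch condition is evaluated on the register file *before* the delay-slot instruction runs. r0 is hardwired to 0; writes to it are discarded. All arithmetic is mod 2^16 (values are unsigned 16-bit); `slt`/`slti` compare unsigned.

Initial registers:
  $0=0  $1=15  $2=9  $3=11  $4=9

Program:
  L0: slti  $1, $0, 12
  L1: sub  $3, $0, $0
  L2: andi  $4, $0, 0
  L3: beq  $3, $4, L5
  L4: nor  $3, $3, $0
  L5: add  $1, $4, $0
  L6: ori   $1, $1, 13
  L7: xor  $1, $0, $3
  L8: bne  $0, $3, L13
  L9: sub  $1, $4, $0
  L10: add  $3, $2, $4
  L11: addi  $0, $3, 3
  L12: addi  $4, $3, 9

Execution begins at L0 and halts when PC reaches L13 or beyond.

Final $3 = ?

[0] slti  $1, $0, 12  →  {$0:0, $1:1, $2:9, $3:11, $4:9}
[1] sub  $3, $0, $0  →  {$0:0, $1:1, $2:9, $3:0, $4:9}
[2] andi  $4, $0, 0  →  {$0:0, $1:1, $2:9, $3:0, $4:0}
[3] beq  $3, $4, L5  →  {$0:0, $1:1, $2:9, $3:0, $4:0}  ⟨branch taken⟩
[4] nor  $3, $3, $0  →  {$0:0, $1:1, $2:9, $3:65535, $4:0}
[5] add  $1, $4, $0  →  {$0:0, $1:0, $2:9, $3:65535, $4:0}
[6] ori   $1, $1, 13  →  {$0:0, $1:13, $2:9, $3:65535, $4:0}
[7] xor  $1, $0, $3  →  {$0:0, $1:65535, $2:9, $3:65535, $4:0}
[8] bne  $0, $3, L13  →  {$0:0, $1:65535, $2:9, $3:65535, $4:0}  ⟨branch taken⟩
[9] sub  $1, $4, $0  →  {$0:0, $1:0, $2:9, $3:65535, $4:0}

65535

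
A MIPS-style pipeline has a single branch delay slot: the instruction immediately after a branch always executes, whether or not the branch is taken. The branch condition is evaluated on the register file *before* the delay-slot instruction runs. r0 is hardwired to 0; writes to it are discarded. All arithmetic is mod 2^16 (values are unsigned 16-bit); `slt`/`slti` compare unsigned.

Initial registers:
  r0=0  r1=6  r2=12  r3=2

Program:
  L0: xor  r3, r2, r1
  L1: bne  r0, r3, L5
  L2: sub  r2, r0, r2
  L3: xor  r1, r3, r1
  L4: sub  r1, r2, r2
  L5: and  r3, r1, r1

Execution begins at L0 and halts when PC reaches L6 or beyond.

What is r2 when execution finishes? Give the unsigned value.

#0 xor  r3, r2, r1 ; 0/6/12/10
#1 bne  r0, r3, L5 ; 0/6/12/10 ; →target
#2 sub  r2, r0, r2 ; 0/6/65524/10
#5 and  r3, r1, r1 ; 0/6/65524/6

65524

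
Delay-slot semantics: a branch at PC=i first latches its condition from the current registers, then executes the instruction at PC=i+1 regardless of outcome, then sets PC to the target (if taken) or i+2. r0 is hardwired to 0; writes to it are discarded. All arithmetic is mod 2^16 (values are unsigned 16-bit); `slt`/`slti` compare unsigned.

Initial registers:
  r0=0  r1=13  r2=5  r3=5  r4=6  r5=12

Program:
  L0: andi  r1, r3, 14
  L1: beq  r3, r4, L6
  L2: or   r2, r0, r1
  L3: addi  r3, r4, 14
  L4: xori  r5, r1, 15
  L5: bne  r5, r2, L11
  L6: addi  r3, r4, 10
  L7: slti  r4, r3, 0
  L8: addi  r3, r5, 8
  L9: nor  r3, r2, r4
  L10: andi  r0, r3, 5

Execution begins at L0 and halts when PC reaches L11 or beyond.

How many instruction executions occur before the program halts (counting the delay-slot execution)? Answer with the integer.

[0] andi  r1, r3, 14  →  {r0:0, r1:4, r2:5, r3:5, r4:6, r5:12}
[1] beq  r3, r4, L6  →  {r0:0, r1:4, r2:5, r3:5, r4:6, r5:12}  ⟨branch fallthrough⟩
[2] or   r2, r0, r1  →  {r0:0, r1:4, r2:4, r3:5, r4:6, r5:12}
[3] addi  r3, r4, 14  →  {r0:0, r1:4, r2:4, r3:20, r4:6, r5:12}
[4] xori  r5, r1, 15  →  {r0:0, r1:4, r2:4, r3:20, r4:6, r5:11}
[5] bne  r5, r2, L11  →  {r0:0, r1:4, r2:4, r3:20, r4:6, r5:11}  ⟨branch taken⟩
[6] addi  r3, r4, 10  →  {r0:0, r1:4, r2:4, r3:16, r4:6, r5:11}

7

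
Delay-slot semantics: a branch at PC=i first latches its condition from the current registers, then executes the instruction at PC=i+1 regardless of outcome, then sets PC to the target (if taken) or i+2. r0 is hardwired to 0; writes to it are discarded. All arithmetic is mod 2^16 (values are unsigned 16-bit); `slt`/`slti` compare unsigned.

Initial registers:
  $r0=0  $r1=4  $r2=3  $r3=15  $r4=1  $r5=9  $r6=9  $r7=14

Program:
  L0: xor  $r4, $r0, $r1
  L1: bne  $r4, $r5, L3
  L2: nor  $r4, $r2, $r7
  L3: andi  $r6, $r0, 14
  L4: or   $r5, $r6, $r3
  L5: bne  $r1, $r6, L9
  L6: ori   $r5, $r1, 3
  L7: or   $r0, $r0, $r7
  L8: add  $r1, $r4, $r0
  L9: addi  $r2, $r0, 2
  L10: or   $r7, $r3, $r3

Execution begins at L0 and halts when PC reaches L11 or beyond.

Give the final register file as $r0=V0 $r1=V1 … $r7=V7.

$r0=0 $r1=4 $r2=2 $r3=15 $r4=65520 $r5=7 $r6=0 $r7=15

#0 xor  $r4, $r0, $r1 ; 0/4/3/15/4/9/9/14
#1 bne  $r4, $r5, L3 ; 0/4/3/15/4/9/9/14 ; →target
#2 nor  $r4, $r2, $r7 ; 0/4/3/15/65520/9/9/14
#3 andi  $r6, $r0, 14 ; 0/4/3/15/65520/9/0/14
#4 or   $r5, $r6, $r3 ; 0/4/3/15/65520/15/0/14
#5 bne  $r1, $r6, L9 ; 0/4/3/15/65520/15/0/14 ; →target
#6 ori   $r5, $r1, 3 ; 0/4/3/15/65520/7/0/14
#9 addi  $r2, $r0, 2 ; 0/4/2/15/65520/7/0/14
#10 or   $r7, $r3, $r3 ; 0/4/2/15/65520/7/0/15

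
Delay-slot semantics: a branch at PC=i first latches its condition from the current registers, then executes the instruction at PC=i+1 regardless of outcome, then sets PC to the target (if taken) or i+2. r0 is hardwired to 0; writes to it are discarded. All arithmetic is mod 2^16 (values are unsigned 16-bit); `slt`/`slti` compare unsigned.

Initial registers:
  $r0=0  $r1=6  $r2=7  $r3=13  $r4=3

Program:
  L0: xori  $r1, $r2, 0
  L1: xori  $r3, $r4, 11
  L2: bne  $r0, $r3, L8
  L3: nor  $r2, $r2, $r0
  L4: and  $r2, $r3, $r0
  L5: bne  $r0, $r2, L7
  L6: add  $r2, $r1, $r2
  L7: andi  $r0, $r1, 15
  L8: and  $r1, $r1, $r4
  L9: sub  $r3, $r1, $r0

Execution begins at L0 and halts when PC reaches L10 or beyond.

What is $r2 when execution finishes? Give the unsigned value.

  step pc=0: xori  $r1, $r2, 0  regs=(0,7,7,13,3)
  step pc=1: xori  $r3, $r4, 11  regs=(0,7,7,8,3)
  step pc=2: bne  $r0, $r3, L8  cond=T  regs=(0,7,7,8,3)
  step pc=3: nor  $r2, $r2, $r0  regs=(0,7,65528,8,3)
  step pc=8: and  $r1, $r1, $r4  regs=(0,3,65528,8,3)
  step pc=9: sub  $r3, $r1, $r0  regs=(0,3,65528,3,3)

65528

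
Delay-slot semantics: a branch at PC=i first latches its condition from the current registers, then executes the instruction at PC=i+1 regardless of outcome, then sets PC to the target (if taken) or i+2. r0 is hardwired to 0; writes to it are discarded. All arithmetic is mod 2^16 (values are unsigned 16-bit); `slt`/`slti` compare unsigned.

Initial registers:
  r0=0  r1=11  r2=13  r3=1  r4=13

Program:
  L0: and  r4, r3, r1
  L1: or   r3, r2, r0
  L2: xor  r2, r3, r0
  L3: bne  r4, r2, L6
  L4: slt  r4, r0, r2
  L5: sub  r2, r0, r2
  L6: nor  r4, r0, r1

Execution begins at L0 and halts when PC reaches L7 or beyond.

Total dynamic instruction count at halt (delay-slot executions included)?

6

PC=0  and  r4, r3, r1        | r0=0 r1=11 r2=13 r3=1 r4=1
PC=1  or   r3, r2, r0        | r0=0 r1=11 r2=13 r3=13 r4=1
PC=2  xor  r2, r3, r0        | r0=0 r1=11 r2=13 r3=13 r4=1
PC=3  bne  r4, r2, L6        | r0=0 r1=11 r2=13 r3=13 r4=1  [TAKEN]
PC=4  slt  r4, r0, r2        | r0=0 r1=11 r2=13 r3=13 r4=1
PC=6  nor  r4, r0, r1        | r0=0 r1=11 r2=13 r3=13 r4=65524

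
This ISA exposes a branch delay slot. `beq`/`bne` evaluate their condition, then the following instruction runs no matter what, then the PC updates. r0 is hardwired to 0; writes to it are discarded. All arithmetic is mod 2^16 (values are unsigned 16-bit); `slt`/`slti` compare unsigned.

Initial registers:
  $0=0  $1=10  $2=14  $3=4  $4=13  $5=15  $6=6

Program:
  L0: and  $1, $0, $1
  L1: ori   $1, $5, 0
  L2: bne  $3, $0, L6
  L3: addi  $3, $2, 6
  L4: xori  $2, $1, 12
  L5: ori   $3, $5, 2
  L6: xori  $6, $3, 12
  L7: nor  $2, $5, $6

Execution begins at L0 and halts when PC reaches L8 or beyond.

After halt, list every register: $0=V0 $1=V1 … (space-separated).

$0=0 $1=15 $2=65504 $3=20 $4=13 $5=15 $6=24

PC=0  and  $1, $0, $1        | $0=0 $1=0 $2=14 $3=4 $4=13 $5=15 $6=6
PC=1  ori   $1, $5, 0        | $0=0 $1=15 $2=14 $3=4 $4=13 $5=15 $6=6
PC=2  bne  $3, $0, L6        | $0=0 $1=15 $2=14 $3=4 $4=13 $5=15 $6=6  [TAKEN]
PC=3  addi  $3, $2, 6        | $0=0 $1=15 $2=14 $3=20 $4=13 $5=15 $6=6
PC=6  xori  $6, $3, 12       | $0=0 $1=15 $2=14 $3=20 $4=13 $5=15 $6=24
PC=7  nor  $2, $5, $6        | $0=0 $1=15 $2=65504 $3=20 $4=13 $5=15 $6=24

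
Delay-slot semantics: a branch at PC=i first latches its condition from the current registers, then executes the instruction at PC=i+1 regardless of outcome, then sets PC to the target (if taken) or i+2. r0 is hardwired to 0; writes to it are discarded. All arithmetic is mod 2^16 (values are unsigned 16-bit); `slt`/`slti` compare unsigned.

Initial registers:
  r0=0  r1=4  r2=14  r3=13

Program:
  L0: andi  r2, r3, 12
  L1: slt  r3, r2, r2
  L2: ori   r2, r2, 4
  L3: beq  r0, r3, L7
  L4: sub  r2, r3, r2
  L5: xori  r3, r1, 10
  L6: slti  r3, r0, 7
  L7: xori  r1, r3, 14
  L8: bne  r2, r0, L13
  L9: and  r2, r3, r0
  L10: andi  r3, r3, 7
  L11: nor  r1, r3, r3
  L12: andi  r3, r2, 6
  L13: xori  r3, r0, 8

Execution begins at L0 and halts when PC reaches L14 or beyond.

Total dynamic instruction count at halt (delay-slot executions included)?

  step pc=0: andi  r2, r3, 12  regs=(0,4,12,13)
  step pc=1: slt  r3, r2, r2  regs=(0,4,12,0)
  step pc=2: ori   r2, r2, 4  regs=(0,4,12,0)
  step pc=3: beq  r0, r3, L7  cond=T  regs=(0,4,12,0)
  step pc=4: sub  r2, r3, r2  regs=(0,4,65524,0)
  step pc=7: xori  r1, r3, 14  regs=(0,14,65524,0)
  step pc=8: bne  r2, r0, L13  cond=T  regs=(0,14,65524,0)
  step pc=9: and  r2, r3, r0  regs=(0,14,0,0)
  step pc=13: xori  r3, r0, 8  regs=(0,14,0,8)

9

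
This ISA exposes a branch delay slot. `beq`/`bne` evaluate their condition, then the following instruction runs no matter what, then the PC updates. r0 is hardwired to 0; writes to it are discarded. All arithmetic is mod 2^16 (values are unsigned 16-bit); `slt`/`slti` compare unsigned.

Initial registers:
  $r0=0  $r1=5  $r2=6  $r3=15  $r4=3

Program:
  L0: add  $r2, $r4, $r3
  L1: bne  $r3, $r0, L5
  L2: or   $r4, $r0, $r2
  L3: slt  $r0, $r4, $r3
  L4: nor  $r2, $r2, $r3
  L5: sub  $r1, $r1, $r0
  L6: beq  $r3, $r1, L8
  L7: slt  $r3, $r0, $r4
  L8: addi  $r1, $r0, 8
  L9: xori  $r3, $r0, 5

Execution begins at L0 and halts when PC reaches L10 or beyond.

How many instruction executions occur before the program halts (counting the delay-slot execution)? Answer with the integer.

8

  step pc=0: add  $r2, $r4, $r3  regs=(0,5,18,15,3)
  step pc=1: bne  $r3, $r0, L5  cond=T  regs=(0,5,18,15,3)
  step pc=2: or   $r4, $r0, $r2  regs=(0,5,18,15,18)
  step pc=5: sub  $r1, $r1, $r0  regs=(0,5,18,15,18)
  step pc=6: beq  $r3, $r1, L8  cond=F  regs=(0,5,18,15,18)
  step pc=7: slt  $r3, $r0, $r4  regs=(0,5,18,1,18)
  step pc=8: addi  $r1, $r0, 8  regs=(0,8,18,1,18)
  step pc=9: xori  $r3, $r0, 5  regs=(0,8,18,5,18)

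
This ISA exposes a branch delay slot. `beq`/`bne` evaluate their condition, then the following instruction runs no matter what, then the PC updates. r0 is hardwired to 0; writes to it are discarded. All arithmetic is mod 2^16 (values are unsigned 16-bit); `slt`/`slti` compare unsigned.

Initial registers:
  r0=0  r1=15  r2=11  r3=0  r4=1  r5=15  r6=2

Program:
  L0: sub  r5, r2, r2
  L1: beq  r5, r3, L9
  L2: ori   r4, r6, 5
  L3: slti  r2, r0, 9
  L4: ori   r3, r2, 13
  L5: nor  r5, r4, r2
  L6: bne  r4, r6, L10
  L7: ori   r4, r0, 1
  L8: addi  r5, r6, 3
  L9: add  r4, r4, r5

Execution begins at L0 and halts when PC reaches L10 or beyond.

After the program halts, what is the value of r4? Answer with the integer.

7

PC=0  sub  r5, r2, r2        | r0=0 r1=15 r2=11 r3=0 r4=1 r5=0 r6=2
PC=1  beq  r5, r3, L9        | r0=0 r1=15 r2=11 r3=0 r4=1 r5=0 r6=2  [TAKEN]
PC=2  ori   r4, r6, 5        | r0=0 r1=15 r2=11 r3=0 r4=7 r5=0 r6=2
PC=9  add  r4, r4, r5        | r0=0 r1=15 r2=11 r3=0 r4=7 r5=0 r6=2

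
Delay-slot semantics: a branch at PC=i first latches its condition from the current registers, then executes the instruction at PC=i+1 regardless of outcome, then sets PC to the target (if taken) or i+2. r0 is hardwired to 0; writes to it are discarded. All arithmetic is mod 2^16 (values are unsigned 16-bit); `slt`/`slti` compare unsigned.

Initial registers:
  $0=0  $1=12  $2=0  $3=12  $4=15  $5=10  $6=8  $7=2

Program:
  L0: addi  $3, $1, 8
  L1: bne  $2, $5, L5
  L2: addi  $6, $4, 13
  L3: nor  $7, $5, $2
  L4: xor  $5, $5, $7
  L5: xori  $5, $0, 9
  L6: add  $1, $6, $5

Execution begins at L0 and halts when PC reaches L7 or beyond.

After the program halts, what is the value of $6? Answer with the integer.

28

PC=0  addi  $3, $1, 8        | $0=0 $1=12 $2=0 $3=20 $4=15 $5=10 $6=8 $7=2
PC=1  bne  $2, $5, L5        | $0=0 $1=12 $2=0 $3=20 $4=15 $5=10 $6=8 $7=2  [TAKEN]
PC=2  addi  $6, $4, 13       | $0=0 $1=12 $2=0 $3=20 $4=15 $5=10 $6=28 $7=2
PC=5  xori  $5, $0, 9        | $0=0 $1=12 $2=0 $3=20 $4=15 $5=9 $6=28 $7=2
PC=6  add  $1, $6, $5        | $0=0 $1=37 $2=0 $3=20 $4=15 $5=9 $6=28 $7=2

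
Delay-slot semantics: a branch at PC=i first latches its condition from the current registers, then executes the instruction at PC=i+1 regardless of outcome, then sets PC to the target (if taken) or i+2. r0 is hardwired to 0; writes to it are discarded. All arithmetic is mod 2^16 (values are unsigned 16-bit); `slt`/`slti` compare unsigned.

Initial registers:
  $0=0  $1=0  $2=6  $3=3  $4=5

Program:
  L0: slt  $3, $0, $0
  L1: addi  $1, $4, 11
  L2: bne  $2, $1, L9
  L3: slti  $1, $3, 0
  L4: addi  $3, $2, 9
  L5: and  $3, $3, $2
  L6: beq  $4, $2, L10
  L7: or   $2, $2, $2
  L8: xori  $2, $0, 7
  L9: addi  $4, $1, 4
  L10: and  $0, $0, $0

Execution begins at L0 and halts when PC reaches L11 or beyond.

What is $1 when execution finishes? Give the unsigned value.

  step pc=0: slt  $3, $0, $0  regs=(0,0,6,0,5)
  step pc=1: addi  $1, $4, 11  regs=(0,16,6,0,5)
  step pc=2: bne  $2, $1, L9  cond=T  regs=(0,16,6,0,5)
  step pc=3: slti  $1, $3, 0  regs=(0,0,6,0,5)
  step pc=9: addi  $4, $1, 4  regs=(0,0,6,0,4)
  step pc=10: and  $0, $0, $0  regs=(0,0,6,0,4)

0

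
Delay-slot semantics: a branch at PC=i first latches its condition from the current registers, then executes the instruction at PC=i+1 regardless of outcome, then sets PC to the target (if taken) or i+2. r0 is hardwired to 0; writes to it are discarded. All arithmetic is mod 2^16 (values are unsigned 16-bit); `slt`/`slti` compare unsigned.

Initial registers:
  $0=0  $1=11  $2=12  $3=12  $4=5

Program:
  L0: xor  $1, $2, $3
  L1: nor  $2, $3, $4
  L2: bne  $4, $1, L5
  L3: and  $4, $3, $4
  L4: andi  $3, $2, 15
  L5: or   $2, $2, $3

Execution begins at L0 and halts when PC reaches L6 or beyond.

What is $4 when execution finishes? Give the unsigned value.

PC=0  xor  $1, $2, $3        | $0=0 $1=0 $2=12 $3=12 $4=5
PC=1  nor  $2, $3, $4        | $0=0 $1=0 $2=65522 $3=12 $4=5
PC=2  bne  $4, $1, L5        | $0=0 $1=0 $2=65522 $3=12 $4=5  [TAKEN]
PC=3  and  $4, $3, $4        | $0=0 $1=0 $2=65522 $3=12 $4=4
PC=5  or   $2, $2, $3        | $0=0 $1=0 $2=65534 $3=12 $4=4

4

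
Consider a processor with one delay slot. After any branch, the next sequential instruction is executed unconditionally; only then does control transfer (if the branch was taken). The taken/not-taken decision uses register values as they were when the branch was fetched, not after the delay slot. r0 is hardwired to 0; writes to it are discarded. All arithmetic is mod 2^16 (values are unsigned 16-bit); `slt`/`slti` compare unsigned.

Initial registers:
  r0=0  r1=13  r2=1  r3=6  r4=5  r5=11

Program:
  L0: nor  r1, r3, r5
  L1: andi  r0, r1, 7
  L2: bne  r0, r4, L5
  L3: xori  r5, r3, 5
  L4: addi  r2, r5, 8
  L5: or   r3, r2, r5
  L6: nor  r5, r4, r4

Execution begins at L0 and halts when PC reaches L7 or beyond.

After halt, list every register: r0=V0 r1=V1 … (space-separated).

r0=0 r1=65520 r2=1 r3=3 r4=5 r5=65530

[0] nor  r1, r3, r5  →  {r0:0, r1:65520, r2:1, r3:6, r4:5, r5:11}
[1] andi  r0, r1, 7  →  {r0:0, r1:65520, r2:1, r3:6, r4:5, r5:11}
[2] bne  r0, r4, L5  →  {r0:0, r1:65520, r2:1, r3:6, r4:5, r5:11}  ⟨branch taken⟩
[3] xori  r5, r3, 5  →  {r0:0, r1:65520, r2:1, r3:6, r4:5, r5:3}
[5] or   r3, r2, r5  →  {r0:0, r1:65520, r2:1, r3:3, r4:5, r5:3}
[6] nor  r5, r4, r4  →  {r0:0, r1:65520, r2:1, r3:3, r4:5, r5:65530}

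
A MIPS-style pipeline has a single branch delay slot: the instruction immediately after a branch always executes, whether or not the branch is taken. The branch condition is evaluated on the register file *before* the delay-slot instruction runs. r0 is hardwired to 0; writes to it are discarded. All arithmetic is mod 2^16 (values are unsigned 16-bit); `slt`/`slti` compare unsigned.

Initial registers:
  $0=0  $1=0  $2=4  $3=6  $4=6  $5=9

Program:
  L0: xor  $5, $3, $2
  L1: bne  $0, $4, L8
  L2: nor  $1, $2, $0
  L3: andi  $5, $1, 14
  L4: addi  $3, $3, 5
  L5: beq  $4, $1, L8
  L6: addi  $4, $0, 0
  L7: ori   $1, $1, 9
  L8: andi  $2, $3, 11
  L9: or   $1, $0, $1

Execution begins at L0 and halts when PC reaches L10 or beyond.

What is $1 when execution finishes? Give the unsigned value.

#0 xor  $5, $3, $2 ; 0/0/4/6/6/2
#1 bne  $0, $4, L8 ; 0/0/4/6/6/2 ; →target
#2 nor  $1, $2, $0 ; 0/65531/4/6/6/2
#8 andi  $2, $3, 11 ; 0/65531/2/6/6/2
#9 or   $1, $0, $1 ; 0/65531/2/6/6/2

65531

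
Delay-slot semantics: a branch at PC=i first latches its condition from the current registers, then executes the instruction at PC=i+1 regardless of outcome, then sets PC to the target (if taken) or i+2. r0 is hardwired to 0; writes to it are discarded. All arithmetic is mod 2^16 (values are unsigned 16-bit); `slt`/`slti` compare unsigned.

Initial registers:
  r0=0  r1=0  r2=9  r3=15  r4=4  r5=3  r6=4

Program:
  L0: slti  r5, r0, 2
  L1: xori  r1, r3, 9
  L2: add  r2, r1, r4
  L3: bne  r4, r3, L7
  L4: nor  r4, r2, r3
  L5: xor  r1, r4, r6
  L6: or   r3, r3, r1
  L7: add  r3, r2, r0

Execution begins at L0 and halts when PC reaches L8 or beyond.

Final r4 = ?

PC=0  slti  r5, r0, 2        | r0=0 r1=0 r2=9 r3=15 r4=4 r5=1 r6=4
PC=1  xori  r1, r3, 9        | r0=0 r1=6 r2=9 r3=15 r4=4 r5=1 r6=4
PC=2  add  r2, r1, r4        | r0=0 r1=6 r2=10 r3=15 r4=4 r5=1 r6=4
PC=3  bne  r4, r3, L7        | r0=0 r1=6 r2=10 r3=15 r4=4 r5=1 r6=4  [TAKEN]
PC=4  nor  r4, r2, r3        | r0=0 r1=6 r2=10 r3=15 r4=65520 r5=1 r6=4
PC=7  add  r3, r2, r0        | r0=0 r1=6 r2=10 r3=10 r4=65520 r5=1 r6=4

65520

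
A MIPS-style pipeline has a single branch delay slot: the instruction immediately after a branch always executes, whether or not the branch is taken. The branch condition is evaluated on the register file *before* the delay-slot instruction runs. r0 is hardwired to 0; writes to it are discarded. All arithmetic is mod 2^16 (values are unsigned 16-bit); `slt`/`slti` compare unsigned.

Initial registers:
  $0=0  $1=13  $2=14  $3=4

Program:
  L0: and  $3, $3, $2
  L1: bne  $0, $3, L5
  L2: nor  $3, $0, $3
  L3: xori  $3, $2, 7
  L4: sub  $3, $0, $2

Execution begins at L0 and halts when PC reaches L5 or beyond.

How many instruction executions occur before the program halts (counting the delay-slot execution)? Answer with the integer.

3

  step pc=0: and  $3, $3, $2  regs=(0,13,14,4)
  step pc=1: bne  $0, $3, L5  cond=T  regs=(0,13,14,4)
  step pc=2: nor  $3, $0, $3  regs=(0,13,14,65531)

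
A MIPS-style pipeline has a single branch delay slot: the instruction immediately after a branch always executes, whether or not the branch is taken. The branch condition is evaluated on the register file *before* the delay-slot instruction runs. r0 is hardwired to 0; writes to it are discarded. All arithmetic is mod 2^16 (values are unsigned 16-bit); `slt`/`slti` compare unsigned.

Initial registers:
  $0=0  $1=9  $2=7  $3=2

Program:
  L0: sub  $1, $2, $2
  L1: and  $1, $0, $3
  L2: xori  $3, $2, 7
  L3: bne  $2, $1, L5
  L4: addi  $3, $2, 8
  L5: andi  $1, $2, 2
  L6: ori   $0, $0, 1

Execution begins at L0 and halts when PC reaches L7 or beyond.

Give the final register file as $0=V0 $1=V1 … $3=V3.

  step pc=0: sub  $1, $2, $2  regs=(0,0,7,2)
  step pc=1: and  $1, $0, $3  regs=(0,0,7,2)
  step pc=2: xori  $3, $2, 7  regs=(0,0,7,0)
  step pc=3: bne  $2, $1, L5  cond=T  regs=(0,0,7,0)
  step pc=4: addi  $3, $2, 8  regs=(0,0,7,15)
  step pc=5: andi  $1, $2, 2  regs=(0,2,7,15)
  step pc=6: ori   $0, $0, 1  regs=(0,2,7,15)

$0=0 $1=2 $2=7 $3=15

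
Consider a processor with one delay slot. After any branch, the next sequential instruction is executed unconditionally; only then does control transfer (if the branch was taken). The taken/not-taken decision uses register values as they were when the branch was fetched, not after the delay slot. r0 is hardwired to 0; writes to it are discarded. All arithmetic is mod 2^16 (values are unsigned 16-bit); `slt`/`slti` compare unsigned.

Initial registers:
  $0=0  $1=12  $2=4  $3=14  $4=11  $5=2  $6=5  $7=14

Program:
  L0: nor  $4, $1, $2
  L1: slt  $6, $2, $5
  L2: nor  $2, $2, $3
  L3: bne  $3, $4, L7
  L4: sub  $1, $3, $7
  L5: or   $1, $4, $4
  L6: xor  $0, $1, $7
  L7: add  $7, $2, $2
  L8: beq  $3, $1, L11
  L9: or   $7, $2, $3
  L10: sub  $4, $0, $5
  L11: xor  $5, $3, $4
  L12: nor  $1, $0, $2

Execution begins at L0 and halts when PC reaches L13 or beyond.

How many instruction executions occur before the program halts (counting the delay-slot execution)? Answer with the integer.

  step pc=0: nor  $4, $1, $2  regs=(0,12,4,14,65523,2,5,14)
  step pc=1: slt  $6, $2, $5  regs=(0,12,4,14,65523,2,0,14)
  step pc=2: nor  $2, $2, $3  regs=(0,12,65521,14,65523,2,0,14)
  step pc=3: bne  $3, $4, L7  cond=T  regs=(0,12,65521,14,65523,2,0,14)
  step pc=4: sub  $1, $3, $7  regs=(0,0,65521,14,65523,2,0,14)
  step pc=7: add  $7, $2, $2  regs=(0,0,65521,14,65523,2,0,65506)
  step pc=8: beq  $3, $1, L11  cond=F  regs=(0,0,65521,14,65523,2,0,65506)
  step pc=9: or   $7, $2, $3  regs=(0,0,65521,14,65523,2,0,65535)
  step pc=10: sub  $4, $0, $5  regs=(0,0,65521,14,65534,2,0,65535)
  step pc=11: xor  $5, $3, $4  regs=(0,0,65521,14,65534,65520,0,65535)
  step pc=12: nor  $1, $0, $2  regs=(0,14,65521,14,65534,65520,0,65535)

11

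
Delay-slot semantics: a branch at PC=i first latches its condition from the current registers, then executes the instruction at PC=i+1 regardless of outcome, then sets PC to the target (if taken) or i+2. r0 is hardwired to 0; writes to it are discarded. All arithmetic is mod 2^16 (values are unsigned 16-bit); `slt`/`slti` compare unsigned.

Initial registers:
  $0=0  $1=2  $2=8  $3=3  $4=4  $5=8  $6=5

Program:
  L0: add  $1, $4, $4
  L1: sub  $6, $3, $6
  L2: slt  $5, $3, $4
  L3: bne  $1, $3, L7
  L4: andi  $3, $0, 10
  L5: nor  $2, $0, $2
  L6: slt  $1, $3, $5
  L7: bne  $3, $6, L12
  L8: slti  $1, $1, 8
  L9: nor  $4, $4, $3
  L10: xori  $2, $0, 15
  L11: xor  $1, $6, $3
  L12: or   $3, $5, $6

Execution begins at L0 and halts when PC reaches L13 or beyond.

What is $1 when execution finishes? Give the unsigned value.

0

[0] add  $1, $4, $4  →  {$0:0, $1:8, $2:8, $3:3, $4:4, $5:8, $6:5}
[1] sub  $6, $3, $6  →  {$0:0, $1:8, $2:8, $3:3, $4:4, $5:8, $6:65534}
[2] slt  $5, $3, $4  →  {$0:0, $1:8, $2:8, $3:3, $4:4, $5:1, $6:65534}
[3] bne  $1, $3, L7  →  {$0:0, $1:8, $2:8, $3:3, $4:4, $5:1, $6:65534}  ⟨branch taken⟩
[4] andi  $3, $0, 10  →  {$0:0, $1:8, $2:8, $3:0, $4:4, $5:1, $6:65534}
[7] bne  $3, $6, L12  →  {$0:0, $1:8, $2:8, $3:0, $4:4, $5:1, $6:65534}  ⟨branch taken⟩
[8] slti  $1, $1, 8  →  {$0:0, $1:0, $2:8, $3:0, $4:4, $5:1, $6:65534}
[12] or   $3, $5, $6  →  {$0:0, $1:0, $2:8, $3:65535, $4:4, $5:1, $6:65534}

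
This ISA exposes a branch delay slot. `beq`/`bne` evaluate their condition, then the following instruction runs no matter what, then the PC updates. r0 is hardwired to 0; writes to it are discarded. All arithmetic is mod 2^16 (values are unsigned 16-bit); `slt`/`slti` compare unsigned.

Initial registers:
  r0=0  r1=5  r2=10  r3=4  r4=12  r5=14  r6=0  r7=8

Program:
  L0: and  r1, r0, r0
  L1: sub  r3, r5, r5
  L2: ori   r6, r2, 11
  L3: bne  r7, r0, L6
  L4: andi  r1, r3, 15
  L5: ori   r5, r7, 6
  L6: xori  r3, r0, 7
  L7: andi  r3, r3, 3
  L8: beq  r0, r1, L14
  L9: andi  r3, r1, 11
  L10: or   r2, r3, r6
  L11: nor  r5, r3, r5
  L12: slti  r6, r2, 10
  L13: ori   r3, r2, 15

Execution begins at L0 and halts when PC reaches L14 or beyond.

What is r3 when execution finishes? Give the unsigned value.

0

#0 and  r1, r0, r0 ; 0/0/10/4/12/14/0/8
#1 sub  r3, r5, r5 ; 0/0/10/0/12/14/0/8
#2 ori   r6, r2, 11 ; 0/0/10/0/12/14/11/8
#3 bne  r7, r0, L6 ; 0/0/10/0/12/14/11/8 ; →target
#4 andi  r1, r3, 15 ; 0/0/10/0/12/14/11/8
#6 xori  r3, r0, 7 ; 0/0/10/7/12/14/11/8
#7 andi  r3, r3, 3 ; 0/0/10/3/12/14/11/8
#8 beq  r0, r1, L14 ; 0/0/10/3/12/14/11/8 ; →target
#9 andi  r3, r1, 11 ; 0/0/10/0/12/14/11/8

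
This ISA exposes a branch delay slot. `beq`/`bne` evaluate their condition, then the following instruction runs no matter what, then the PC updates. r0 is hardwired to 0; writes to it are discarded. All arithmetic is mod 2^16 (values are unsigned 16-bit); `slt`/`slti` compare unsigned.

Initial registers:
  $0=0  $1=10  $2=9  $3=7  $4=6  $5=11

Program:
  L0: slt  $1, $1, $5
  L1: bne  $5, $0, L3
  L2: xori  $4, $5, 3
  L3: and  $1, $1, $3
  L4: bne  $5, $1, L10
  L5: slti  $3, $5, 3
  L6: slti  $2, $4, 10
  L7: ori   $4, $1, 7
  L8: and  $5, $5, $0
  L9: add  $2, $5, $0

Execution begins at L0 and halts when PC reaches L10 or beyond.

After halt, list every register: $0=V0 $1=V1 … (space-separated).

PC=0  slt  $1, $1, $5        | $0=0 $1=1 $2=9 $3=7 $4=6 $5=11
PC=1  bne  $5, $0, L3        | $0=0 $1=1 $2=9 $3=7 $4=6 $5=11  [TAKEN]
PC=2  xori  $4, $5, 3        | $0=0 $1=1 $2=9 $3=7 $4=8 $5=11
PC=3  and  $1, $1, $3        | $0=0 $1=1 $2=9 $3=7 $4=8 $5=11
PC=4  bne  $5, $1, L10       | $0=0 $1=1 $2=9 $3=7 $4=8 $5=11  [TAKEN]
PC=5  slti  $3, $5, 3        | $0=0 $1=1 $2=9 $3=0 $4=8 $5=11

$0=0 $1=1 $2=9 $3=0 $4=8 $5=11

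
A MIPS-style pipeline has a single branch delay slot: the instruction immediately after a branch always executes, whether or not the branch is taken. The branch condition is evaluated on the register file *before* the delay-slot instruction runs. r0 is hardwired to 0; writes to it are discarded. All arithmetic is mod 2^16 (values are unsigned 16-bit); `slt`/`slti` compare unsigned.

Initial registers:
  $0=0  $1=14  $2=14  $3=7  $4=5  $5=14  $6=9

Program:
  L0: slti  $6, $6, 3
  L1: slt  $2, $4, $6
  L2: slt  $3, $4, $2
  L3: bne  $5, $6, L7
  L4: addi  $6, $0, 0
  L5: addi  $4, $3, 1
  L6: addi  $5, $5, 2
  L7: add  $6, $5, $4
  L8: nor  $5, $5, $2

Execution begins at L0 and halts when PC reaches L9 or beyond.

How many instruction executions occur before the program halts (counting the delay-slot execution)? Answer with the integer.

PC=0  slti  $6, $6, 3        | $0=0 $1=14 $2=14 $3=7 $4=5 $5=14 $6=0
PC=1  slt  $2, $4, $6        | $0=0 $1=14 $2=0 $3=7 $4=5 $5=14 $6=0
PC=2  slt  $3, $4, $2        | $0=0 $1=14 $2=0 $3=0 $4=5 $5=14 $6=0
PC=3  bne  $5, $6, L7        | $0=0 $1=14 $2=0 $3=0 $4=5 $5=14 $6=0  [TAKEN]
PC=4  addi  $6, $0, 0        | $0=0 $1=14 $2=0 $3=0 $4=5 $5=14 $6=0
PC=7  add  $6, $5, $4        | $0=0 $1=14 $2=0 $3=0 $4=5 $5=14 $6=19
PC=8  nor  $5, $5, $2        | $0=0 $1=14 $2=0 $3=0 $4=5 $5=65521 $6=19

7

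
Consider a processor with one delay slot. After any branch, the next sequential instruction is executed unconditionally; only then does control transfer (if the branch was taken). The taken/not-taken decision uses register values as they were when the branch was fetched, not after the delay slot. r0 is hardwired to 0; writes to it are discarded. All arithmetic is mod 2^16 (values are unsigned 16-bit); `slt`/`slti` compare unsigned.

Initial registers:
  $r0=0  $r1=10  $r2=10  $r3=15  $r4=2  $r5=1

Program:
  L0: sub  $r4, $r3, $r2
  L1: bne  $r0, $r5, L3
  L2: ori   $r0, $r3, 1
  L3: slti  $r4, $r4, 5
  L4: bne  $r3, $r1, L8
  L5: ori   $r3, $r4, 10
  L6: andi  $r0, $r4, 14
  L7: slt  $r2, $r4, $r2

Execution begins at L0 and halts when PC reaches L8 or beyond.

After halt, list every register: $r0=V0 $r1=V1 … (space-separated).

PC=0  sub  $r4, $r3, $r2     | $r0=0 $r1=10 $r2=10 $r3=15 $r4=5 $r5=1
PC=1  bne  $r0, $r5, L3      | $r0=0 $r1=10 $r2=10 $r3=15 $r4=5 $r5=1  [TAKEN]
PC=2  ori   $r0, $r3, 1      | $r0=0 $r1=10 $r2=10 $r3=15 $r4=5 $r5=1
PC=3  slti  $r4, $r4, 5      | $r0=0 $r1=10 $r2=10 $r3=15 $r4=0 $r5=1
PC=4  bne  $r3, $r1, L8      | $r0=0 $r1=10 $r2=10 $r3=15 $r4=0 $r5=1  [TAKEN]
PC=5  ori   $r3, $r4, 10     | $r0=0 $r1=10 $r2=10 $r3=10 $r4=0 $r5=1

$r0=0 $r1=10 $r2=10 $r3=10 $r4=0 $r5=1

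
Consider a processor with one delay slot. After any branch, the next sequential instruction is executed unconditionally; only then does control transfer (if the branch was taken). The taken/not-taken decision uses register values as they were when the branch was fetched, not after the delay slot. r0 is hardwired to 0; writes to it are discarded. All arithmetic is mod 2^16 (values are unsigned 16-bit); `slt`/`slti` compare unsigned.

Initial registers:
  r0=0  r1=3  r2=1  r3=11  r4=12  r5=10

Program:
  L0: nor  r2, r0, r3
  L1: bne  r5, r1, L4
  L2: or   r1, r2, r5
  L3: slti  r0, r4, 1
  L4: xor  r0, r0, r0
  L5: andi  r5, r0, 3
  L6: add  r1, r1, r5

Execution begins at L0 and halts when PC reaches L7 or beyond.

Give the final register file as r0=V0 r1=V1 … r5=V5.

PC=0  nor  r2, r0, r3        | r0=0 r1=3 r2=65524 r3=11 r4=12 r5=10
PC=1  bne  r5, r1, L4        | r0=0 r1=3 r2=65524 r3=11 r4=12 r5=10  [TAKEN]
PC=2  or   r1, r2, r5        | r0=0 r1=65534 r2=65524 r3=11 r4=12 r5=10
PC=4  xor  r0, r0, r0        | r0=0 r1=65534 r2=65524 r3=11 r4=12 r5=10
PC=5  andi  r5, r0, 3        | r0=0 r1=65534 r2=65524 r3=11 r4=12 r5=0
PC=6  add  r1, r1, r5        | r0=0 r1=65534 r2=65524 r3=11 r4=12 r5=0

r0=0 r1=65534 r2=65524 r3=11 r4=12 r5=0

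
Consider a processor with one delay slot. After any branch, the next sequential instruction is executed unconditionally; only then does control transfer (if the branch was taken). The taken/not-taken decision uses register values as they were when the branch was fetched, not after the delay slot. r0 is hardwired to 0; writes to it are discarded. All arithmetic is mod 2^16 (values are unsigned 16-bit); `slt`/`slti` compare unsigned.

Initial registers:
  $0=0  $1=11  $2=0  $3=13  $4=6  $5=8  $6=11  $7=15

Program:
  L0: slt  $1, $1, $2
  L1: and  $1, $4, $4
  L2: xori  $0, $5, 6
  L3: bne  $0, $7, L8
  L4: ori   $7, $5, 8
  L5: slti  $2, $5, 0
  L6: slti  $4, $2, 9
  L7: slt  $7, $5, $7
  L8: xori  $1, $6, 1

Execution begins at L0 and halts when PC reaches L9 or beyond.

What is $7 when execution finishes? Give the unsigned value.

8

  step pc=0: slt  $1, $1, $2  regs=(0,0,0,13,6,8,11,15)
  step pc=1: and  $1, $4, $4  regs=(0,6,0,13,6,8,11,15)
  step pc=2: xori  $0, $5, 6  regs=(0,6,0,13,6,8,11,15)
  step pc=3: bne  $0, $7, L8  cond=T  regs=(0,6,0,13,6,8,11,15)
  step pc=4: ori   $7, $5, 8  regs=(0,6,0,13,6,8,11,8)
  step pc=8: xori  $1, $6, 1  regs=(0,10,0,13,6,8,11,8)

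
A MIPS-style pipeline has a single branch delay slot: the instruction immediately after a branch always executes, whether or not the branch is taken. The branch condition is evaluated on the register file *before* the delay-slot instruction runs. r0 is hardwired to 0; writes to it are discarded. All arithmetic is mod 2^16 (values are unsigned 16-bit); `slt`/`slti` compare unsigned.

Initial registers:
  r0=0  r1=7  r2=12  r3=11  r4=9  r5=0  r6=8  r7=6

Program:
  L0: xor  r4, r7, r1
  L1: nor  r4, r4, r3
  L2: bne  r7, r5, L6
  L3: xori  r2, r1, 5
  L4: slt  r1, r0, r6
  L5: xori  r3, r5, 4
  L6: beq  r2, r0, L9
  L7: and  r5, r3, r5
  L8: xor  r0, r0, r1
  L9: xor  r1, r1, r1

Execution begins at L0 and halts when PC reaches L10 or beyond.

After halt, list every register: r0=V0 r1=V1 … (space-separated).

r0=0 r1=0 r2=2 r3=11 r4=65524 r5=0 r6=8 r7=6

  step pc=0: xor  r4, r7, r1  regs=(0,7,12,11,1,0,8,6)
  step pc=1: nor  r4, r4, r3  regs=(0,7,12,11,65524,0,8,6)
  step pc=2: bne  r7, r5, L6  cond=T  regs=(0,7,12,11,65524,0,8,6)
  step pc=3: xori  r2, r1, 5  regs=(0,7,2,11,65524,0,8,6)
  step pc=6: beq  r2, r0, L9  cond=F  regs=(0,7,2,11,65524,0,8,6)
  step pc=7: and  r5, r3, r5  regs=(0,7,2,11,65524,0,8,6)
  step pc=8: xor  r0, r0, r1  regs=(0,7,2,11,65524,0,8,6)
  step pc=9: xor  r1, r1, r1  regs=(0,0,2,11,65524,0,8,6)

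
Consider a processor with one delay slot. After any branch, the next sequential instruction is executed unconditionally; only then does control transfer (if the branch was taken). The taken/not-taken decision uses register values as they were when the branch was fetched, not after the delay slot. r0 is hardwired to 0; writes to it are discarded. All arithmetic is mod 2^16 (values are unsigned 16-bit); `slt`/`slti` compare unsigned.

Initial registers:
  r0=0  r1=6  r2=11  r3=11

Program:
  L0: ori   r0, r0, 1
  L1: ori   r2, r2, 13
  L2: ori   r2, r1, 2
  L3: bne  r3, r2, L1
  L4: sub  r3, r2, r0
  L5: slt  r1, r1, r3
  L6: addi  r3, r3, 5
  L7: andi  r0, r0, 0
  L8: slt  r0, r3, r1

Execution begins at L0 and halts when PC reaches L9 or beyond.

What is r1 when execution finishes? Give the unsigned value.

0

PC=0  ori   r0, r0, 1        | r0=0 r1=6 r2=11 r3=11
PC=1  ori   r2, r2, 13       | r0=0 r1=6 r2=15 r3=11
PC=2  ori   r2, r1, 2        | r0=0 r1=6 r2=6 r3=11
PC=3  bne  r3, r2, L1        | r0=0 r1=6 r2=6 r3=11  [TAKEN]
PC=4  sub  r3, r2, r0        | r0=0 r1=6 r2=6 r3=6
PC=1  ori   r2, r2, 13       | r0=0 r1=6 r2=15 r3=6
PC=2  ori   r2, r1, 2        | r0=0 r1=6 r2=6 r3=6
PC=3  bne  r3, r2, L1        | r0=0 r1=6 r2=6 r3=6  [not taken]
PC=4  sub  r3, r2, r0        | r0=0 r1=6 r2=6 r3=6
PC=5  slt  r1, r1, r3        | r0=0 r1=0 r2=6 r3=6
PC=6  addi  r3, r3, 5        | r0=0 r1=0 r2=6 r3=11
PC=7  andi  r0, r0, 0        | r0=0 r1=0 r2=6 r3=11
PC=8  slt  r0, r3, r1        | r0=0 r1=0 r2=6 r3=11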